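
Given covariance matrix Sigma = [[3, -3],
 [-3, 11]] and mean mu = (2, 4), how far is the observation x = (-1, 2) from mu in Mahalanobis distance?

Step 1 — centre the observation: (x - mu) = (-3, -2).

Step 2 — invert Sigma. det(Sigma) = 3·11 - (-3)² = 24.
  Sigma^{-1} = (1/det) · [[d, -b], [-b, a]] = [[0.4583, 0.125],
 [0.125, 0.125]].

Step 3 — form the quadratic (x - mu)^T · Sigma^{-1} · (x - mu):
  Sigma^{-1} · (x - mu) = (-1.625, -0.625).
  (x - mu)^T · [Sigma^{-1} · (x - mu)] = (-3)·(-1.625) + (-2)·(-0.625) = 6.125.

Step 4 — take square root: d = √(6.125) ≈ 2.4749.

d(x, mu) = √(6.125) ≈ 2.4749


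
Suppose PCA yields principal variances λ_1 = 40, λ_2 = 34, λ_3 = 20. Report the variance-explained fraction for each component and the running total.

Step 1 — total variance = trace(Sigma) = Σ λ_i = 40 + 34 + 20 = 94.

Step 2 — fraction explained by component i = λ_i / Σ λ:
  PC1: 40/94 = 0.4255
  PC2: 34/94 = 0.3617
  PC3: 20/94 = 0.2128

Step 3 — cumulative fraction after k components = (λ_1 + ... + λ_k) / Σ λ:
  k = 1: 40/94 = 0.4255
  k = 2: (40 + 34)/94 = 74/94 = 0.7872
  k = 3: (40 + 34 + 20)/94 = 94/94 = 1

Summary (fraction, with percent):

explained: PC1 0.4255 (42.55%), PC2 0.3617 (36.17%), PC3 0.2128 (21.28%);  cumulative: 0.4255, 0.7872, 1


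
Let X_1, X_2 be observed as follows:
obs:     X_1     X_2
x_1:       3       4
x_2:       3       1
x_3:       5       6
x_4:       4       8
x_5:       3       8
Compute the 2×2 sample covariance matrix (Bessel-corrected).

Step 1 — column means:
  mean(X_1) = (3 + 3 + 5 + 4 + 3) / 5 = 18/5 = 3.6
  mean(X_2) = (4 + 1 + 6 + 8 + 8) / 5 = 27/5 = 5.4

Step 2 — sample covariance S[i,j] = (1/(n-1)) · Σ_k (x_{k,i} - mean_i) · (x_{k,j} - mean_j), with n-1 = 4.
  S[X_1,X_1] = ((-0.6)·(-0.6) + (-0.6)·(-0.6) + (1.4)·(1.4) + (0.4)·(0.4) + (-0.6)·(-0.6)) / 4 = 3.2/4 = 0.8
  S[X_1,X_2] = ((-0.6)·(-1.4) + (-0.6)·(-4.4) + (1.4)·(0.6) + (0.4)·(2.6) + (-0.6)·(2.6)) / 4 = 3.8/4 = 0.95
  S[X_2,X_2] = ((-1.4)·(-1.4) + (-4.4)·(-4.4) + (0.6)·(0.6) + (2.6)·(2.6) + (2.6)·(2.6)) / 4 = 35.2/4 = 8.8

S is symmetric (S[j,i] = S[i,j]). Assembling:

S = [[0.8, 0.95],
 [0.95, 8.8]]


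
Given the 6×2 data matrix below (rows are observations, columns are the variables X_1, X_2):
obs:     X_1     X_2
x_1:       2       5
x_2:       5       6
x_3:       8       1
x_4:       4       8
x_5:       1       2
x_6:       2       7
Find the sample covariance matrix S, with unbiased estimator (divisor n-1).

Step 1 — column means:
  mean(X_1) = (2 + 5 + 8 + 4 + 1 + 2) / 6 = 22/6 = 3.6667
  mean(X_2) = (5 + 6 + 1 + 8 + 2 + 7) / 6 = 29/6 = 4.8333

Step 2 — sample covariance S[i,j] = (1/(n-1)) · Σ_k (x_{k,i} - mean_i) · (x_{k,j} - mean_j), with n-1 = 5.
  S[X_1,X_1] = ((-1.6667)·(-1.6667) + (1.3333)·(1.3333) + (4.3333)·(4.3333) + (0.3333)·(0.3333) + (-2.6667)·(-2.6667) + (-1.6667)·(-1.6667)) / 5 = 33.3333/5 = 6.6667
  S[X_1,X_2] = ((-1.6667)·(0.1667) + (1.3333)·(1.1667) + (4.3333)·(-3.8333) + (0.3333)·(3.1667) + (-2.6667)·(-2.8333) + (-1.6667)·(2.1667)) / 5 = -10.3333/5 = -2.0667
  S[X_2,X_2] = ((0.1667)·(0.1667) + (1.1667)·(1.1667) + (-3.8333)·(-3.8333) + (3.1667)·(3.1667) + (-2.8333)·(-2.8333) + (2.1667)·(2.1667)) / 5 = 38.8333/5 = 7.7667

S is symmetric (S[j,i] = S[i,j]). Assembling:

S = [[6.6667, -2.0667],
 [-2.0667, 7.7667]]


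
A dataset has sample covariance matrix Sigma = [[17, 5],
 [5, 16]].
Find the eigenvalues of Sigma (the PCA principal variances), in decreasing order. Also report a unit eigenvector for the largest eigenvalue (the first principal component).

Step 1 — characteristic polynomial of 2×2 Sigma:
  det(Sigma - λI) = λ² - trace · λ + det = 0.
  trace = 17 + 16 = 33, det = 17·16 - (5)² = 247.
Step 2 — discriminant:
  Δ = trace² - 4·det = 1089 - 988 = 101.
Step 3 — eigenvalues:
  λ = (trace ± √Δ)/2 = (33 ± 10.0499)/2,
  λ_1 = 21.5249,  λ_2 = 11.4751.

Step 4 — unit eigenvector for λ_1: solve (Sigma - λ_1 I)v = 0. First row:
  (17 - 21.5249)·v_x + (5)·v_y = 0, i.e. (-4.5249)·v_x + (5)·v_y = 0,
  so v ∝ (b, λ_1 - a) = (5, 4.5249) = u.
  ||u|| = √((5)² + (4.5249)²) = √(45.4751) ≈ 6.7435,
  v_1 = u/||u|| ≈ (0.7415, 0.671) (||v_1|| = 1).

λ_1 = 21.5249,  λ_2 = 11.4751;  v_1 ≈ (0.7415, 0.671)


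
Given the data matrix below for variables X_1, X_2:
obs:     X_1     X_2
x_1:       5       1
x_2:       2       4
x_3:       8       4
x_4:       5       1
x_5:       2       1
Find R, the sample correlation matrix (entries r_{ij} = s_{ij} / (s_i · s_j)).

Step 1 — column means:
  mean(X_1) = (5 + 2 + 8 + 5 + 2) / 5 = 22/5 = 4.4
  mean(X_2) = (1 + 4 + 4 + 1 + 1) / 5 = 11/5 = 2.2

Step 2 — sample variances and covariances s[i,j] = (1/(n-1)) · Σ_k (x_{k,i} - mean_i) · (x_{k,j} - mean_j), with n-1 = 4:
  s[X_1,X_1] = ((0.6)·(0.6) + (-2.4)·(-2.4) + (3.6)·(3.6) + (0.6)·(0.6) + (-2.4)·(-2.4)) / 4 = 25.2/4 = 6.3
  s[X_1,X_2] = ((0.6)·(-1.2) + (-2.4)·(1.8) + (3.6)·(1.8) + (0.6)·(-1.2) + (-2.4)·(-1.2)) / 4 = 3.6/4 = 0.9
  s[X_2,X_2] = ((-1.2)·(-1.2) + (1.8)·(1.8) + (1.8)·(1.8) + (-1.2)·(-1.2) + (-1.2)·(-1.2)) / 4 = 10.8/4 = 2.7
  Sample standard deviations s_i = √(s[i,i]):
  s(X_1) = √(6.3) = 2.51
  s(X_2) = √(2.7) = 1.6432

Step 3 — r_{ij} = s_{ij} / (s_i · s_j):
  r[X_1,X_1] = 1 (diagonal).
  r[X_1,X_2] = 0.9 / (2.51 · 1.6432) = 0.9 / 4.1243 = 0.2182
  r[X_2,X_2] = 1 (diagonal).

R is symmetric with unit diagonal. Assembling:

R = [[1, 0.2182],
 [0.2182, 1]]


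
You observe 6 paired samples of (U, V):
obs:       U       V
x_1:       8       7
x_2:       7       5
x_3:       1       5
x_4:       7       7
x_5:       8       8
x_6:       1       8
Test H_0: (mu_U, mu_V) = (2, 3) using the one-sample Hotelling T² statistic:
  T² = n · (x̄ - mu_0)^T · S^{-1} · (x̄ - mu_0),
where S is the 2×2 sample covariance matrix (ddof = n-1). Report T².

Step 1 — sample mean vector:
  mean(U) = (8 + 7 + 1 + 7 + 8 + 1) / 6 = 32/6 = 5.3333
  mean(V) = (7 + 5 + 5 + 7 + 8 + 8) / 6 = 40/6 = 6.6667
  x̄ = (5.3333, 6.6667),  deviation x̄ - mu_0 = (5.3333, 6.6667) - (2, 3) = (3.3333, 3.6667).

Step 2 — sample covariance matrix, S[i,j] = (1/(n-1)) · Σ_k (x_{k,i} - mean_i) · (x_{k,j} - mean_j), divisor n-1 = 5:
  S[U,U] = ((2.6667)·(2.6667) + (1.6667)·(1.6667) + (-4.3333)·(-4.3333) + (1.6667)·(1.6667) + (2.6667)·(2.6667) + (-4.3333)·(-4.3333)) / 5 = 57.3333/5 = 11.4667
  S[U,V] = ((2.6667)·(0.3333) + (1.6667)·(-1.6667) + (-4.3333)·(-1.6667) + (1.6667)·(0.3333) + (2.6667)·(1.3333) + (-4.3333)·(1.3333)) / 5 = 3.6667/5 = 0.7333
  S[V,V] = ((0.3333)·(0.3333) + (-1.6667)·(-1.6667) + (-1.6667)·(-1.6667) + (0.3333)·(0.3333) + (1.3333)·(1.3333) + (1.3333)·(1.3333)) / 5 = 9.3333/5 = 1.8667
  S = [[11.4667, 0.7333],
 [0.7333, 1.8667]].

Step 3 — invert S. det(S) = 11.4667·1.8667 - (0.7333)² = 20.8667.
  S^{-1} = (1/det) · [[d, -b], [-b, a]] = [[0.0895, -0.0351],
 [-0.0351, 0.5495]].

Step 4 — quadratic form (x̄ - mu_0)^T · S^{-1} · (x̄ - mu_0):
  S^{-1} · (x̄ - mu_0) = (0.1693, 1.8978),
  (x̄ - mu_0)^T · [...] = (3.3333)·(0.1693) + (3.6667)·(1.8978) = 7.5229.

Step 5 — scale by n: T² = 6 · 7.5229 = 45.1374.

T² ≈ 45.1374


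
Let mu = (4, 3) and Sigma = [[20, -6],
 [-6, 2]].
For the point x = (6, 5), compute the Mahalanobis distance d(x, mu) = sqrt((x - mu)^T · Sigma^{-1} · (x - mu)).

Step 1 — centre the observation: (x - mu) = (2, 2).

Step 2 — invert Sigma. det(Sigma) = 20·2 - (-6)² = 4.
  Sigma^{-1} = (1/det) · [[d, -b], [-b, a]] = [[0.5, 1.5],
 [1.5, 5]].

Step 3 — form the quadratic (x - mu)^T · Sigma^{-1} · (x - mu):
  Sigma^{-1} · (x - mu) = (4, 13).
  (x - mu)^T · [Sigma^{-1} · (x - mu)] = (2)·(4) + (2)·(13) = 34.

Step 4 — take square root: d = √(34) ≈ 5.831.

d(x, mu) = √(34) ≈ 5.831


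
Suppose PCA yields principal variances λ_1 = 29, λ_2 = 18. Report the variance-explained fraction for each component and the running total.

Step 1 — total variance = trace(Sigma) = Σ λ_i = 29 + 18 = 47.

Step 2 — fraction explained by component i = λ_i / Σ λ:
  PC1: 29/47 = 0.617
  PC2: 18/47 = 0.383

Step 3 — cumulative fraction after k components = (λ_1 + ... + λ_k) / Σ λ:
  k = 1: 29/47 = 0.617
  k = 2: (29 + 18)/47 = 47/47 = 1

Summary (fraction, with percent):

explained: PC1 0.617 (61.7%), PC2 0.383 (38.3%);  cumulative: 0.617, 1


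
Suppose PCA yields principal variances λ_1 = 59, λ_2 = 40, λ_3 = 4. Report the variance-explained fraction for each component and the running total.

Step 1 — total variance = trace(Sigma) = Σ λ_i = 59 + 40 + 4 = 103.

Step 2 — fraction explained by component i = λ_i / Σ λ:
  PC1: 59/103 = 0.5728
  PC2: 40/103 = 0.3883
  PC3: 4/103 = 0.0388

Step 3 — cumulative fraction after k components = (λ_1 + ... + λ_k) / Σ λ:
  k = 1: 59/103 = 0.5728
  k = 2: (59 + 40)/103 = 99/103 = 0.9612
  k = 3: (59 + 40 + 4)/103 = 103/103 = 1

Summary (fraction, with percent):

explained: PC1 0.5728 (57.28%), PC2 0.3883 (38.83%), PC3 0.0388 (3.88%);  cumulative: 0.5728, 0.9612, 1


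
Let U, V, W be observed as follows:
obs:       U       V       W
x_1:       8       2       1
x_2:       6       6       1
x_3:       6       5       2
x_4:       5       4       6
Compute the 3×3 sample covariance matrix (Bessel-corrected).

Step 1 — column means:
  mean(U) = (8 + 6 + 6 + 5) / 4 = 25/4 = 6.25
  mean(V) = (2 + 6 + 5 + 4) / 4 = 17/4 = 4.25
  mean(W) = (1 + 1 + 2 + 6) / 4 = 10/4 = 2.5

Step 2 — sample covariance S[i,j] = (1/(n-1)) · Σ_k (x_{k,i} - mean_i) · (x_{k,j} - mean_j), with n-1 = 3.
  S[U,U] = ((1.75)·(1.75) + (-0.25)·(-0.25) + (-0.25)·(-0.25) + (-1.25)·(-1.25)) / 3 = 4.75/3 = 1.5833
  S[U,V] = ((1.75)·(-2.25) + (-0.25)·(1.75) + (-0.25)·(0.75) + (-1.25)·(-0.25)) / 3 = -4.25/3 = -1.4167
  S[U,W] = ((1.75)·(-1.5) + (-0.25)·(-1.5) + (-0.25)·(-0.5) + (-1.25)·(3.5)) / 3 = -6.5/3 = -2.1667
  S[V,V] = ((-2.25)·(-2.25) + (1.75)·(1.75) + (0.75)·(0.75) + (-0.25)·(-0.25)) / 3 = 8.75/3 = 2.9167
  S[V,W] = ((-2.25)·(-1.5) + (1.75)·(-1.5) + (0.75)·(-0.5) + (-0.25)·(3.5)) / 3 = -0.5/3 = -0.1667
  S[W,W] = ((-1.5)·(-1.5) + (-1.5)·(-1.5) + (-0.5)·(-0.5) + (3.5)·(3.5)) / 3 = 17/3 = 5.6667

S is symmetric (S[j,i] = S[i,j]). Assembling:

S = [[1.5833, -1.4167, -2.1667],
 [-1.4167, 2.9167, -0.1667],
 [-2.1667, -0.1667, 5.6667]]


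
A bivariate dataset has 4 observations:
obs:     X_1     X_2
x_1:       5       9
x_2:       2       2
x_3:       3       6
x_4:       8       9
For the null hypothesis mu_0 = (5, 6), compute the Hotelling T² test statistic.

Step 1 — sample mean vector:
  mean(X_1) = (5 + 2 + 3 + 8) / 4 = 18/4 = 4.5
  mean(X_2) = (9 + 2 + 6 + 9) / 4 = 26/4 = 6.5
  x̄ = (4.5, 6.5),  deviation x̄ - mu_0 = (4.5, 6.5) - (5, 6) = (-0.5, 0.5).

Step 2 — sample covariance matrix, S[i,j] = (1/(n-1)) · Σ_k (x_{k,i} - mean_i) · (x_{k,j} - mean_j), divisor n-1 = 3:
  S[X_1,X_1] = ((0.5)·(0.5) + (-2.5)·(-2.5) + (-1.5)·(-1.5) + (3.5)·(3.5)) / 3 = 21/3 = 7
  S[X_1,X_2] = ((0.5)·(2.5) + (-2.5)·(-4.5) + (-1.5)·(-0.5) + (3.5)·(2.5)) / 3 = 22/3 = 7.3333
  S[X_2,X_2] = ((2.5)·(2.5) + (-4.5)·(-4.5) + (-0.5)·(-0.5) + (2.5)·(2.5)) / 3 = 33/3 = 11
  S = [[7, 7.3333],
 [7.3333, 11]].

Step 3 — invert S. det(S) = 7·11 - (7.3333)² = 23.2222.
  S^{-1} = (1/det) · [[d, -b], [-b, a]] = [[0.4737, -0.3158],
 [-0.3158, 0.3014]].

Step 4 — quadratic form (x̄ - mu_0)^T · S^{-1} · (x̄ - mu_0):
  S^{-1} · (x̄ - mu_0) = (-0.3947, 0.3086),
  (x̄ - mu_0)^T · [...] = (-0.5)·(-0.3947) + (0.5)·(0.3086) = 0.3517.

Step 5 — scale by n: T² = 4 · 0.3517 = 1.4067.

T² ≈ 1.4067


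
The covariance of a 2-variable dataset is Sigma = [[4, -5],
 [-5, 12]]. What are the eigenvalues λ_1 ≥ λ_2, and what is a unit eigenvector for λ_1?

Step 1 — characteristic polynomial of 2×2 Sigma:
  det(Sigma - λI) = λ² - trace · λ + det = 0.
  trace = 4 + 12 = 16, det = 4·12 - (-5)² = 23.
Step 2 — discriminant:
  Δ = trace² - 4·det = 256 - 92 = 164.
Step 3 — eigenvalues:
  λ = (trace ± √Δ)/2 = (16 ± 12.8062)/2,
  λ_1 = 14.4031,  λ_2 = 1.5969.

Step 4 — unit eigenvector for λ_1: solve (Sigma - λ_1 I)v = 0. First row:
  (4 - 14.4031)·v_x + (-5)·v_y = 0, i.e. (-10.4031)·v_x + (-5)·v_y = 0,
  so v ∝ (b, λ_1 - a) = (-5, 10.4031); multiply by -1 so the first entry is positive: u = (5, -10.4031).
  ||u|| = √((5)² + (-10.4031)²) = √(133.225) ≈ 11.5423,
  v_1 = u/||u|| ≈ (0.4332, -0.9013) (||v_1|| = 1).

λ_1 = 14.4031,  λ_2 = 1.5969;  v_1 ≈ (0.4332, -0.9013)


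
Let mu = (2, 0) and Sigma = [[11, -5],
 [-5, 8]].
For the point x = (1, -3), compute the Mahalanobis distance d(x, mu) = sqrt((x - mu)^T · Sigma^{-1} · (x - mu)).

Step 1 — centre the observation: (x - mu) = (-1, -3).

Step 2 — invert Sigma. det(Sigma) = 11·8 - (-5)² = 63.
  Sigma^{-1} = (1/det) · [[d, -b], [-b, a]] = [[0.127, 0.0794],
 [0.0794, 0.1746]].

Step 3 — form the quadratic (x - mu)^T · Sigma^{-1} · (x - mu):
  Sigma^{-1} · (x - mu) = (-0.3651, -0.6032).
  (x - mu)^T · [Sigma^{-1} · (x - mu)] = (-1)·(-0.3651) + (-3)·(-0.6032) = 2.1746.

Step 4 — take square root: d = √(2.1746) ≈ 1.4747.

d(x, mu) = √(2.1746) ≈ 1.4747


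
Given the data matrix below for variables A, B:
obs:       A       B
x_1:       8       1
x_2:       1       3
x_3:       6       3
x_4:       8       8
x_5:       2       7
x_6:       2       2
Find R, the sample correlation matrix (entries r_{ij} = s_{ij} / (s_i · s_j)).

Step 1 — column means:
  mean(A) = (8 + 1 + 6 + 8 + 2 + 2) / 6 = 27/6 = 4.5
  mean(B) = (1 + 3 + 3 + 8 + 7 + 2) / 6 = 24/6 = 4

Step 2 — sample variances and covariances s[i,j] = (1/(n-1)) · Σ_k (x_{k,i} - mean_i) · (x_{k,j} - mean_j), with n-1 = 5:
  s[A,A] = ((3.5)·(3.5) + (-3.5)·(-3.5) + (1.5)·(1.5) + (3.5)·(3.5) + (-2.5)·(-2.5) + (-2.5)·(-2.5)) / 5 = 51.5/5 = 10.3
  s[A,B] = ((3.5)·(-3) + (-3.5)·(-1) + (1.5)·(-1) + (3.5)·(4) + (-2.5)·(3) + (-2.5)·(-2)) / 5 = 3/5 = 0.6
  s[B,B] = ((-3)·(-3) + (-1)·(-1) + (-1)·(-1) + (4)·(4) + (3)·(3) + (-2)·(-2)) / 5 = 40/5 = 8
  Sample standard deviations s_i = √(s[i,i]):
  s(A) = √(10.3) = 3.2094
  s(B) = √(8) = 2.8284

Step 3 — r_{ij} = s_{ij} / (s_i · s_j):
  r[A,A] = 1 (diagonal).
  r[A,B] = 0.6 / (3.2094 · 2.8284) = 0.6 / 9.0774 = 0.0661
  r[B,B] = 1 (diagonal).

R is symmetric with unit diagonal. Assembling:

R = [[1, 0.0661],
 [0.0661, 1]]


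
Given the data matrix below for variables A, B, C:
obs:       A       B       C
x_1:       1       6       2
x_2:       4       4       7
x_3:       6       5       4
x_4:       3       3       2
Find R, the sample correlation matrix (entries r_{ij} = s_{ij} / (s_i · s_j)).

Step 1 — column means:
  mean(A) = (1 + 4 + 6 + 3) / 4 = 14/4 = 3.5
  mean(B) = (6 + 4 + 5 + 3) / 4 = 18/4 = 4.5
  mean(C) = (2 + 7 + 4 + 2) / 4 = 15/4 = 3.75

Step 2 — sample variances and covariances s[i,j] = (1/(n-1)) · Σ_k (x_{k,i} - mean_i) · (x_{k,j} - mean_j), with n-1 = 3:
  s[A,A] = ((-2.5)·(-2.5) + (0.5)·(0.5) + (2.5)·(2.5) + (-0.5)·(-0.5)) / 3 = 13/3 = 4.3333
  s[A,B] = ((-2.5)·(1.5) + (0.5)·(-0.5) + (2.5)·(0.5) + (-0.5)·(-1.5)) / 3 = -2/3 = -0.6667
  s[A,C] = ((-2.5)·(-1.75) + (0.5)·(3.25) + (2.5)·(0.25) + (-0.5)·(-1.75)) / 3 = 7.5/3 = 2.5
  s[B,B] = ((1.5)·(1.5) + (-0.5)·(-0.5) + (0.5)·(0.5) + (-1.5)·(-1.5)) / 3 = 5/3 = 1.6667
  s[B,C] = ((1.5)·(-1.75) + (-0.5)·(3.25) + (0.5)·(0.25) + (-1.5)·(-1.75)) / 3 = -1.5/3 = -0.5
  s[C,C] = ((-1.75)·(-1.75) + (3.25)·(3.25) + (0.25)·(0.25) + (-1.75)·(-1.75)) / 3 = 16.75/3 = 5.5833
  Sample standard deviations s_i = √(s[i,i]):
  s(A) = √(4.3333) = 2.0817
  s(B) = √(1.6667) = 1.291
  s(C) = √(5.5833) = 2.3629

Step 3 — r_{ij} = s_{ij} / (s_i · s_j):
  r[A,A] = 1 (diagonal).
  r[A,B] = -0.6667 / (2.0817 · 1.291) = -0.6667 / 2.6874 = -0.2481
  r[A,C] = 2.5 / (2.0817 · 2.3629) = 2.5 / 4.9188 = 0.5083
  r[B,B] = 1 (diagonal).
  r[B,C] = -0.5 / (1.291 · 2.3629) = -0.5 / 3.0505 = -0.1639
  r[C,C] = 1 (diagonal).

R is symmetric with unit diagonal. Assembling:

R = [[1, -0.2481, 0.5083],
 [-0.2481, 1, -0.1639],
 [0.5083, -0.1639, 1]]


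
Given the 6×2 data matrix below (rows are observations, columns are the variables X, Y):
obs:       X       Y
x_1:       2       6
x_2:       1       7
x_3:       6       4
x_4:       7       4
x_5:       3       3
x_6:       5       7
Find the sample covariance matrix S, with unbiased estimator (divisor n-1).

Step 1 — column means:
  mean(X) = (2 + 1 + 6 + 7 + 3 + 5) / 6 = 24/6 = 4
  mean(Y) = (6 + 7 + 4 + 4 + 3 + 7) / 6 = 31/6 = 5.1667

Step 2 — sample covariance S[i,j] = (1/(n-1)) · Σ_k (x_{k,i} - mean_i) · (x_{k,j} - mean_j), with n-1 = 5.
  S[X,X] = ((-2)·(-2) + (-3)·(-3) + (2)·(2) + (3)·(3) + (-1)·(-1) + (1)·(1)) / 5 = 28/5 = 5.6
  S[X,Y] = ((-2)·(0.8333) + (-3)·(1.8333) + (2)·(-1.1667) + (3)·(-1.1667) + (-1)·(-2.1667) + (1)·(1.8333)) / 5 = -9/5 = -1.8
  S[Y,Y] = ((0.8333)·(0.8333) + (1.8333)·(1.8333) + (-1.1667)·(-1.1667) + (-1.1667)·(-1.1667) + (-2.1667)·(-2.1667) + (1.8333)·(1.8333)) / 5 = 14.8333/5 = 2.9667

S is symmetric (S[j,i] = S[i,j]). Assembling:

S = [[5.6, -1.8],
 [-1.8, 2.9667]]


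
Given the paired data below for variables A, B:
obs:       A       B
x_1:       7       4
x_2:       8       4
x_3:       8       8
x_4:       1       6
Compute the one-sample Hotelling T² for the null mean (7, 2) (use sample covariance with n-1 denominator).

Step 1 — sample mean vector:
  mean(A) = (7 + 8 + 8 + 1) / 4 = 24/4 = 6
  mean(B) = (4 + 4 + 8 + 6) / 4 = 22/4 = 5.5
  x̄ = (6, 5.5),  deviation x̄ - mu_0 = (6, 5.5) - (7, 2) = (-1, 3.5).

Step 2 — sample covariance matrix, S[i,j] = (1/(n-1)) · Σ_k (x_{k,i} - mean_i) · (x_{k,j} - mean_j), divisor n-1 = 3:
  S[A,A] = ((1)·(1) + (2)·(2) + (2)·(2) + (-5)·(-5)) / 3 = 34/3 = 11.3333
  S[A,B] = ((1)·(-1.5) + (2)·(-1.5) + (2)·(2.5) + (-5)·(0.5)) / 3 = -2/3 = -0.6667
  S[B,B] = ((-1.5)·(-1.5) + (-1.5)·(-1.5) + (2.5)·(2.5) + (0.5)·(0.5)) / 3 = 11/3 = 3.6667
  S = [[11.3333, -0.6667],
 [-0.6667, 3.6667]].

Step 3 — invert S. det(S) = 11.3333·3.6667 - (-0.6667)² = 41.1111.
  S^{-1} = (1/det) · [[d, -b], [-b, a]] = [[0.0892, 0.0162],
 [0.0162, 0.2757]].

Step 4 — quadratic form (x̄ - mu_0)^T · S^{-1} · (x̄ - mu_0):
  S^{-1} · (x̄ - mu_0) = (-0.0324, 0.9486),
  (x̄ - mu_0)^T · [...] = (-1)·(-0.0324) + (3.5)·(0.9486) = 3.3527.

Step 5 — scale by n: T² = 4 · 3.3527 = 13.4108.

T² ≈ 13.4108


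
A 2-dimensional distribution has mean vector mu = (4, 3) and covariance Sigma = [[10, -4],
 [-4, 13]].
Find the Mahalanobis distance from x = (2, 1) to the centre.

Step 1 — centre the observation: (x - mu) = (-2, -2).

Step 2 — invert Sigma. det(Sigma) = 10·13 - (-4)² = 114.
  Sigma^{-1} = (1/det) · [[d, -b], [-b, a]] = [[0.114, 0.0351],
 [0.0351, 0.0877]].

Step 3 — form the quadratic (x - mu)^T · Sigma^{-1} · (x - mu):
  Sigma^{-1} · (x - mu) = (-0.2982, -0.2456).
  (x - mu)^T · [Sigma^{-1} · (x - mu)] = (-2)·(-0.2982) + (-2)·(-0.2456) = 1.0877.

Step 4 — take square root: d = √(1.0877) ≈ 1.0429.

d(x, mu) = √(1.0877) ≈ 1.0429


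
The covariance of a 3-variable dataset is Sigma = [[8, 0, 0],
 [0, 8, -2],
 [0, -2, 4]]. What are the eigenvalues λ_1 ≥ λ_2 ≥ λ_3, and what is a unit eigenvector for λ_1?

Step 1 — characteristic polynomial p(λ) = det(λI - Sigma) = λ³ - tr·λ² + c_1·λ - det, where tr = trace, c_1 = sum of the principal 2×2 minors, det = det(Sigma):
  tr = 8 + 8 + 4 = 20,
  c_1 = (8·8 - (0)²) + (8·4 - (0)²) + (8·4 - (-2)²) = 64 + 32 + 28 = 124,
  det = 8·(8·4 - (-2)²) - (0)·((0)·4 - (-2)·(0)) + (0)·((0)·(-2) - 8·(0)) = 8·(28) - (0)·(0) + (0)·(0) = 224.
  So p(λ) = λ³ - 20λ² + 124λ - 224.
Step 2 — look for an integer root (rational root theorem: any rational root is an integer divisor of 224). Testing λ = 8:
  p(8) = 512 - 1280 + 992 - 224 = 0  ✓
  Dividing out (λ - 8): p(λ) = (λ - 8)(λ² - 12λ + 28).
Step 3 — remaining eigenvalues from the quadratic λ² - 12λ + 28 = 0:
  Δ = 12² - 4·28 = 144 - 112 = 32,  λ = (12 ± √32)/2 = (12 ± 5.6569)/2 ≈ 8.8284 or 3.1716.
  Sorted: λ_1 = 8.8284,  λ_2 = 8,  λ_3 = 3.1716  (check: sum = 20 = tr ✓).

Step 4 — unit eigenvector for λ_1 ≈ 8.8284: v spans the null space of (Sigma - λ_1 I), whose rows are
  r_1 = (-0.8284, 0, 0),  r_2 = (0, -0.8284, -2),  r_3 = (0, -2, -4.8284).
  v is orthogonal to every row, so take v ∝ r_1 × r_2 = ((0)·(-2) - (0)·(-0.8284), (0)·(0) - (-0.8284)·(-2), (-0.8284)·(-0.8284) - (0)·(0)) ≈ (0, -1.6569, 0.6863).
  Rescale (multiply by -1 so the first nonzero entry is positive): u = (0, 1.6569, -0.6863).
  ||u|| = √((0)² + (1.6569)² + (-0.6863)²) = √(3.2162) ≈ 1.7934,  v_1 = u/||u|| ≈ (0, 0.9239, -0.3827) (||v_1|| = 1).

λ_1 = 8.8284,  λ_2 = 8,  λ_3 = 3.1716;  v_1 ≈ (0, 0.9239, -0.3827)


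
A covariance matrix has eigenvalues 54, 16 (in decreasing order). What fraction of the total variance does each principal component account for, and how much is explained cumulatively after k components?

Step 1 — total variance = trace(Sigma) = Σ λ_i = 54 + 16 = 70.

Step 2 — fraction explained by component i = λ_i / Σ λ:
  PC1: 54/70 = 0.7714
  PC2: 16/70 = 0.2286

Step 3 — cumulative fraction after k components = (λ_1 + ... + λ_k) / Σ λ:
  k = 1: 54/70 = 0.7714
  k = 2: (54 + 16)/70 = 70/70 = 1

Summary (fraction, with percent):

explained: PC1 0.7714 (77.14%), PC2 0.2286 (22.86%);  cumulative: 0.7714, 1


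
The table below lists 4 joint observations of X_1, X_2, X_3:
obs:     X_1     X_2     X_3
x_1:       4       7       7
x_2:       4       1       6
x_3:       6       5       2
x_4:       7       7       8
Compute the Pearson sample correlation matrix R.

Step 1 — column means:
  mean(X_1) = (4 + 4 + 6 + 7) / 4 = 21/4 = 5.25
  mean(X_2) = (7 + 1 + 5 + 7) / 4 = 20/4 = 5
  mean(X_3) = (7 + 6 + 2 + 8) / 4 = 23/4 = 5.75

Step 2 — sample variances and covariances s[i,j] = (1/(n-1)) · Σ_k (x_{k,i} - mean_i) · (x_{k,j} - mean_j), with n-1 = 3:
  s[X_1,X_1] = ((-1.25)·(-1.25) + (-1.25)·(-1.25) + (0.75)·(0.75) + (1.75)·(1.75)) / 3 = 6.75/3 = 2.25
  s[X_1,X_2] = ((-1.25)·(2) + (-1.25)·(-4) + (0.75)·(0) + (1.75)·(2)) / 3 = 6/3 = 2
  s[X_1,X_3] = ((-1.25)·(1.25) + (-1.25)·(0.25) + (0.75)·(-3.75) + (1.75)·(2.25)) / 3 = -0.75/3 = -0.25
  s[X_2,X_2] = ((2)·(2) + (-4)·(-4) + (0)·(0) + (2)·(2)) / 3 = 24/3 = 8
  s[X_2,X_3] = ((2)·(1.25) + (-4)·(0.25) + (0)·(-3.75) + (2)·(2.25)) / 3 = 6/3 = 2
  s[X_3,X_3] = ((1.25)·(1.25) + (0.25)·(0.25) + (-3.75)·(-3.75) + (2.25)·(2.25)) / 3 = 20.75/3 = 6.9167
  Sample standard deviations s_i = √(s[i,i]):
  s(X_1) = √(2.25) = 1.5
  s(X_2) = √(8) = 2.8284
  s(X_3) = √(6.9167) = 2.63

Step 3 — r_{ij} = s_{ij} / (s_i · s_j):
  r[X_1,X_1] = 1 (diagonal).
  r[X_1,X_2] = 2 / (1.5 · 2.8284) = 2 / 4.2426 = 0.4714
  r[X_1,X_3] = -0.25 / (1.5 · 2.63) = -0.25 / 3.9449 = -0.0634
  r[X_2,X_2] = 1 (diagonal).
  r[X_2,X_3] = 2 / (2.8284 · 2.63) = 2 / 7.4386 = 0.2689
  r[X_3,X_3] = 1 (diagonal).

R is symmetric with unit diagonal. Assembling:

R = [[1, 0.4714, -0.0634],
 [0.4714, 1, 0.2689],
 [-0.0634, 0.2689, 1]]


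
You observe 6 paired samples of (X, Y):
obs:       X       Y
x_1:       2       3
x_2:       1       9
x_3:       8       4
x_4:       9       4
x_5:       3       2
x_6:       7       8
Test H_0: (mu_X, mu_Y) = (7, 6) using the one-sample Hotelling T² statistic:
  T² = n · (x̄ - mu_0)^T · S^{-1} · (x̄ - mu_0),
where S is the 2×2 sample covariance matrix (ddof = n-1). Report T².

Step 1 — sample mean vector:
  mean(X) = (2 + 1 + 8 + 9 + 3 + 7) / 6 = 30/6 = 5
  mean(Y) = (3 + 9 + 4 + 4 + 2 + 8) / 6 = 30/6 = 5
  x̄ = (5, 5),  deviation x̄ - mu_0 = (5, 5) - (7, 6) = (-2, -1).

Step 2 — sample covariance matrix, S[i,j] = (1/(n-1)) · Σ_k (x_{k,i} - mean_i) · (x_{k,j} - mean_j), divisor n-1 = 5:
  S[X,X] = ((-3)·(-3) + (-4)·(-4) + (3)·(3) + (4)·(4) + (-2)·(-2) + (2)·(2)) / 5 = 58/5 = 11.6
  S[X,Y] = ((-3)·(-2) + (-4)·(4) + (3)·(-1) + (4)·(-1) + (-2)·(-3) + (2)·(3)) / 5 = -5/5 = -1
  S[Y,Y] = ((-2)·(-2) + (4)·(4) + (-1)·(-1) + (-1)·(-1) + (-3)·(-3) + (3)·(3)) / 5 = 40/5 = 8
  S = [[11.6, -1],
 [-1, 8]].

Step 3 — invert S. det(S) = 11.6·8 - (-1)² = 91.8.
  S^{-1} = (1/det) · [[d, -b], [-b, a]] = [[0.0871, 0.0109],
 [0.0109, 0.1264]].

Step 4 — quadratic form (x̄ - mu_0)^T · S^{-1} · (x̄ - mu_0):
  S^{-1} · (x̄ - mu_0) = (-0.1852, -0.1481),
  (x̄ - mu_0)^T · [...] = (-2)·(-0.1852) + (-1)·(-0.1481) = 0.5185.

Step 5 — scale by n: T² = 6 · 0.5185 = 3.1111.

T² ≈ 3.1111


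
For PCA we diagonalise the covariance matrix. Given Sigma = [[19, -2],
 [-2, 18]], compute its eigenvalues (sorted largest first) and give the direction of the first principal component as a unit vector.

Step 1 — characteristic polynomial of 2×2 Sigma:
  det(Sigma - λI) = λ² - trace · λ + det = 0.
  trace = 19 + 18 = 37, det = 19·18 - (-2)² = 338.
Step 2 — discriminant:
  Δ = trace² - 4·det = 1369 - 1352 = 17.
Step 3 — eigenvalues:
  λ = (trace ± √Δ)/2 = (37 ± 4.1231)/2,
  λ_1 = 20.5616,  λ_2 = 16.4384.

Step 4 — unit eigenvector for λ_1: solve (Sigma - λ_1 I)v = 0. First row:
  (19 - 20.5616)·v_x + (-2)·v_y = 0, i.e. (-1.5616)·v_x + (-2)·v_y = 0,
  so v ∝ (b, λ_1 - a) = (-2, 1.5616); multiply by -1 so the first entry is positive: u = (2, -1.5616).
  ||u|| = √((2)² + (-1.5616)²) = √(6.4384) ≈ 2.5374,
  v_1 = u/||u|| ≈ (0.7882, -0.6154) (||v_1|| = 1).

λ_1 = 20.5616,  λ_2 = 16.4384;  v_1 ≈ (0.7882, -0.6154)


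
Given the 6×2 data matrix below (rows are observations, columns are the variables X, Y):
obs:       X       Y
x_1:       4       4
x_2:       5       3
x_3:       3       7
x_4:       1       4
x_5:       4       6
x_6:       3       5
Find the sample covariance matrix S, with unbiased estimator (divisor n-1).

Step 1 — column means:
  mean(X) = (4 + 5 + 3 + 1 + 4 + 3) / 6 = 20/6 = 3.3333
  mean(Y) = (4 + 3 + 7 + 4 + 6 + 5) / 6 = 29/6 = 4.8333

Step 2 — sample covariance S[i,j] = (1/(n-1)) · Σ_k (x_{k,i} - mean_i) · (x_{k,j} - mean_j), with n-1 = 5.
  S[X,X] = ((0.6667)·(0.6667) + (1.6667)·(1.6667) + (-0.3333)·(-0.3333) + (-2.3333)·(-2.3333) + (0.6667)·(0.6667) + (-0.3333)·(-0.3333)) / 5 = 9.3333/5 = 1.8667
  S[X,Y] = ((0.6667)·(-0.8333) + (1.6667)·(-1.8333) + (-0.3333)·(2.1667) + (-2.3333)·(-0.8333) + (0.6667)·(1.1667) + (-0.3333)·(0.1667)) / 5 = -1.6667/5 = -0.3333
  S[Y,Y] = ((-0.8333)·(-0.8333) + (-1.8333)·(-1.8333) + (2.1667)·(2.1667) + (-0.8333)·(-0.8333) + (1.1667)·(1.1667) + (0.1667)·(0.1667)) / 5 = 10.8333/5 = 2.1667

S is symmetric (S[j,i] = S[i,j]). Assembling:

S = [[1.8667, -0.3333],
 [-0.3333, 2.1667]]


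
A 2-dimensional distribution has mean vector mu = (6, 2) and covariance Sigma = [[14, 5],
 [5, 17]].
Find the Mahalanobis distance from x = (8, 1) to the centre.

Step 1 — centre the observation: (x - mu) = (2, -1).

Step 2 — invert Sigma. det(Sigma) = 14·17 - (5)² = 213.
  Sigma^{-1} = (1/det) · [[d, -b], [-b, a]] = [[0.0798, -0.0235],
 [-0.0235, 0.0657]].

Step 3 — form the quadratic (x - mu)^T · Sigma^{-1} · (x - mu):
  Sigma^{-1} · (x - mu) = (0.1831, -0.1127).
  (x - mu)^T · [Sigma^{-1} · (x - mu)] = (2)·(0.1831) + (-1)·(-0.1127) = 0.4789.

Step 4 — take square root: d = √(0.4789) ≈ 0.692.

d(x, mu) = √(0.4789) ≈ 0.692


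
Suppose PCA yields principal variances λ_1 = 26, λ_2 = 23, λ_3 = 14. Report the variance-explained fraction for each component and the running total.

Step 1 — total variance = trace(Sigma) = Σ λ_i = 26 + 23 + 14 = 63.

Step 2 — fraction explained by component i = λ_i / Σ λ:
  PC1: 26/63 = 0.4127
  PC2: 23/63 = 0.3651
  PC3: 14/63 = 0.2222

Step 3 — cumulative fraction after k components = (λ_1 + ... + λ_k) / Σ λ:
  k = 1: 26/63 = 0.4127
  k = 2: (26 + 23)/63 = 49/63 = 0.7778
  k = 3: (26 + 23 + 14)/63 = 63/63 = 1

Summary (fraction, with percent):

explained: PC1 0.4127 (41.27%), PC2 0.3651 (36.51%), PC3 0.2222 (22.22%);  cumulative: 0.4127, 0.7778, 1


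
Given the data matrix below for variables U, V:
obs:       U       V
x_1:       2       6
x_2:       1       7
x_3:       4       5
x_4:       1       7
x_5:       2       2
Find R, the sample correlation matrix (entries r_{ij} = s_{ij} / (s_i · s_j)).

Step 1 — column means:
  mean(U) = (2 + 1 + 4 + 1 + 2) / 5 = 10/5 = 2
  mean(V) = (6 + 7 + 5 + 7 + 2) / 5 = 27/5 = 5.4

Step 2 — sample variances and covariances s[i,j] = (1/(n-1)) · Σ_k (x_{k,i} - mean_i) · (x_{k,j} - mean_j), with n-1 = 4:
  s[U,U] = ((0)·(0) + (-1)·(-1) + (2)·(2) + (-1)·(-1) + (0)·(0)) / 4 = 6/4 = 1.5
  s[U,V] = ((0)·(0.6) + (-1)·(1.6) + (2)·(-0.4) + (-1)·(1.6) + (0)·(-3.4)) / 4 = -4/4 = -1
  s[V,V] = ((0.6)·(0.6) + (1.6)·(1.6) + (-0.4)·(-0.4) + (1.6)·(1.6) + (-3.4)·(-3.4)) / 4 = 17.2/4 = 4.3
  Sample standard deviations s_i = √(s[i,i]):
  s(U) = √(1.5) = 1.2247
  s(V) = √(4.3) = 2.0736

Step 3 — r_{ij} = s_{ij} / (s_i · s_j):
  r[U,U] = 1 (diagonal).
  r[U,V] = -1 / (1.2247 · 2.0736) = -1 / 2.5397 = -0.3937
  r[V,V] = 1 (diagonal).

R is symmetric with unit diagonal. Assembling:

R = [[1, -0.3937],
 [-0.3937, 1]]


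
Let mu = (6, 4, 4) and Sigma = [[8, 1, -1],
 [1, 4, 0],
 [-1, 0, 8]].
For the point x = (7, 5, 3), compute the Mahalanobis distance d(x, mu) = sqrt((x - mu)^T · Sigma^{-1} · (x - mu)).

Step 1 — centre the observation: (x - mu) = (1, 1, -1).

Step 2 — invert Sigma (cofactor / det for 3×3, or solve directly):
  Sigma^{-1} = [[0.1311, -0.0328, 0.0164],
 [-0.0328, 0.2582, -0.0041],
 [0.0164, -0.0041, 0.127]].

Step 3 — form the quadratic (x - mu)^T · Sigma^{-1} · (x - mu):
  Sigma^{-1} · (x - mu) = (0.082, 0.2295, -0.1148).
  (x - mu)^T · [Sigma^{-1} · (x - mu)] = (1)·(0.082) + (1)·(0.2295) + (-1)·(-0.1148) = 0.4262.

Step 4 — take square root: d = √(0.4262) ≈ 0.6529.

d(x, mu) = √(0.4262) ≈ 0.6529


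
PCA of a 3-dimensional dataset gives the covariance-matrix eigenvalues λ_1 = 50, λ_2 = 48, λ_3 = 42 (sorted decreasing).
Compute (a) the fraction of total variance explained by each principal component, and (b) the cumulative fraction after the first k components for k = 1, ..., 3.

Step 1 — total variance = trace(Sigma) = Σ λ_i = 50 + 48 + 42 = 140.

Step 2 — fraction explained by component i = λ_i / Σ λ:
  PC1: 50/140 = 0.3571
  PC2: 48/140 = 0.3429
  PC3: 42/140 = 0.3

Step 3 — cumulative fraction after k components = (λ_1 + ... + λ_k) / Σ λ:
  k = 1: 50/140 = 0.3571
  k = 2: (50 + 48)/140 = 98/140 = 0.7
  k = 3: (50 + 48 + 42)/140 = 140/140 = 1

Summary (fraction, with percent):

explained: PC1 0.3571 (35.71%), PC2 0.3429 (34.29%), PC3 0.3 (30%);  cumulative: 0.3571, 0.7, 1


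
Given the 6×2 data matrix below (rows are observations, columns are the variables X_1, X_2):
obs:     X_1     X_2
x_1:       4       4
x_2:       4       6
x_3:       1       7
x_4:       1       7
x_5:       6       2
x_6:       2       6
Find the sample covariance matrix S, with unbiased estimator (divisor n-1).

Step 1 — column means:
  mean(X_1) = (4 + 4 + 1 + 1 + 6 + 2) / 6 = 18/6 = 3
  mean(X_2) = (4 + 6 + 7 + 7 + 2 + 6) / 6 = 32/6 = 5.3333

Step 2 — sample covariance S[i,j] = (1/(n-1)) · Σ_k (x_{k,i} - mean_i) · (x_{k,j} - mean_j), with n-1 = 5.
  S[X_1,X_1] = ((1)·(1) + (1)·(1) + (-2)·(-2) + (-2)·(-2) + (3)·(3) + (-1)·(-1)) / 5 = 20/5 = 4
  S[X_1,X_2] = ((1)·(-1.3333) + (1)·(0.6667) + (-2)·(1.6667) + (-2)·(1.6667) + (3)·(-3.3333) + (-1)·(0.6667)) / 5 = -18/5 = -3.6
  S[X_2,X_2] = ((-1.3333)·(-1.3333) + (0.6667)·(0.6667) + (1.6667)·(1.6667) + (1.6667)·(1.6667) + (-3.3333)·(-3.3333) + (0.6667)·(0.6667)) / 5 = 19.3333/5 = 3.8667

S is symmetric (S[j,i] = S[i,j]). Assembling:

S = [[4, -3.6],
 [-3.6, 3.8667]]


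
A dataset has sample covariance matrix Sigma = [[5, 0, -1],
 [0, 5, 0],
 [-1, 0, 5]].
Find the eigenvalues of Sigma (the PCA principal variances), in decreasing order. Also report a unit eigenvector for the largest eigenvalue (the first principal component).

Step 1 — characteristic polynomial p(λ) = det(λI - Sigma) = λ³ - tr·λ² + c_1·λ - det, where tr = trace, c_1 = sum of the principal 2×2 minors, det = det(Sigma):
  tr = 5 + 5 + 5 = 15,
  c_1 = (5·5 - (0)²) + (5·5 - (-1)²) + (5·5 - (0)²) = 25 + 24 + 25 = 74,
  det = 5·(5·5 - (0)²) - (0)·((0)·5 - (0)·(-1)) + (-1)·((0)·(0) - 5·(-1)) = 5·(25) - (0)·(0) + (-1)·(5) = 120.
  So p(λ) = λ³ - 15λ² + 74λ - 120.
Step 2 — look for an integer root (rational root theorem: any rational root is an integer divisor of 120). Testing λ = 4:
  p(4) = 64 - 240 + 296 - 120 = 0  ✓
  Dividing out (λ - 4): p(λ) = (λ - 4)(λ² - 11λ + 30).
Step 3 — remaining eigenvalues from the quadratic λ² - 11λ + 30 = 0:
  Δ = 11² - 4·30 = 121 - 120 = 1,  λ = (11 ± √1)/2 = (11 ± 1)/2 = 6 or 5.
  Sorted: λ_1 = 6,  λ_2 = 5,  λ_3 = 4  (check: sum = 15 = tr ✓).

Step 4 — unit eigenvector for λ_1 = 6: v spans the null space of (Sigma - λ_1 I), whose rows are
  r_1 = (-1, 0, -1),  r_2 = (0, -1, 0),  r_3 = (-1, 0, -1).
  v is orthogonal to every row, so take v ∝ r_1 × r_2 = ((0)·(0) - (-1)·(-1), (-1)·(0) - (-1)·(0), (-1)·(-1) - (0)·(0)) = (-1, 0, 1).
  Rescale (multiply by -1 so the first nonzero entry is positive): u = (1, 0, -1).
  ||u|| = √((1)² + (0)² + (-1)²) = √(2) ≈ 1.4142,  v_1 = u/||u|| ≈ (0.7071, 0, -0.7071) (||v_1|| = 1).

λ_1 = 6,  λ_2 = 5,  λ_3 = 4;  v_1 ≈ (0.7071, 0, -0.7071)


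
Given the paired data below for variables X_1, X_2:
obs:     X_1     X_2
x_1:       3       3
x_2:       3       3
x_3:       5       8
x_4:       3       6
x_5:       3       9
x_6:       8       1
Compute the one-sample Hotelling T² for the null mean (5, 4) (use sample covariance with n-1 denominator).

Step 1 — sample mean vector:
  mean(X_1) = (3 + 3 + 5 + 3 + 3 + 8) / 6 = 25/6 = 4.1667
  mean(X_2) = (3 + 3 + 8 + 6 + 9 + 1) / 6 = 30/6 = 5
  x̄ = (4.1667, 5),  deviation x̄ - mu_0 = (4.1667, 5) - (5, 4) = (-0.8333, 1).

Step 2 — sample covariance matrix, S[i,j] = (1/(n-1)) · Σ_k (x_{k,i} - mean_i) · (x_{k,j} - mean_j), divisor n-1 = 5:
  S[X_1,X_1] = ((-1.1667)·(-1.1667) + (-1.1667)·(-1.1667) + (0.8333)·(0.8333) + (-1.1667)·(-1.1667) + (-1.1667)·(-1.1667) + (3.8333)·(3.8333)) / 5 = 20.8333/5 = 4.1667
  S[X_1,X_2] = ((-1.1667)·(-2) + (-1.1667)·(-2) + (0.8333)·(3) + (-1.1667)·(1) + (-1.1667)·(4) + (3.8333)·(-4)) / 5 = -14/5 = -2.8
  S[X_2,X_2] = ((-2)·(-2) + (-2)·(-2) + (3)·(3) + (1)·(1) + (4)·(4) + (-4)·(-4)) / 5 = 50/5 = 10
  S = [[4.1667, -2.8],
 [-2.8, 10]].

Step 3 — invert S. det(S) = 4.1667·10 - (-2.8)² = 33.8267.
  S^{-1} = (1/det) · [[d, -b], [-b, a]] = [[0.2956, 0.0828],
 [0.0828, 0.1232]].

Step 4 — quadratic form (x̄ - mu_0)^T · S^{-1} · (x̄ - mu_0):
  S^{-1} · (x̄ - mu_0) = (-0.1636, 0.0542),
  (x̄ - mu_0)^T · [...] = (-0.8333)·(-0.1636) + (1)·(0.0542) = 0.1905.

Step 5 — scale by n: T² = 6 · 0.1905 = 1.1431.

T² ≈ 1.1431


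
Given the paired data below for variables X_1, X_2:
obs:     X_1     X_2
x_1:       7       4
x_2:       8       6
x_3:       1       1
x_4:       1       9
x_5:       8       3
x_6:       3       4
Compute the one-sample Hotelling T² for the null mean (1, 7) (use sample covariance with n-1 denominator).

Step 1 — sample mean vector:
  mean(X_1) = (7 + 8 + 1 + 1 + 8 + 3) / 6 = 28/6 = 4.6667
  mean(X_2) = (4 + 6 + 1 + 9 + 3 + 4) / 6 = 27/6 = 4.5
  x̄ = (4.6667, 4.5),  deviation x̄ - mu_0 = (4.6667, 4.5) - (1, 7) = (3.6667, -2.5).

Step 2 — sample covariance matrix, S[i,j] = (1/(n-1)) · Σ_k (x_{k,i} - mean_i) · (x_{k,j} - mean_j), divisor n-1 = 5:
  S[X_1,X_1] = ((2.3333)·(2.3333) + (3.3333)·(3.3333) + (-3.6667)·(-3.6667) + (-3.6667)·(-3.6667) + (3.3333)·(3.3333) + (-1.6667)·(-1.6667)) / 5 = 57.3333/5 = 11.4667
  S[X_1,X_2] = ((2.3333)·(-0.5) + (3.3333)·(1.5) + (-3.6667)·(-3.5) + (-3.6667)·(4.5) + (3.3333)·(-1.5) + (-1.6667)·(-0.5)) / 5 = -4/5 = -0.8
  S[X_2,X_2] = ((-0.5)·(-0.5) + (1.5)·(1.5) + (-3.5)·(-3.5) + (4.5)·(4.5) + (-1.5)·(-1.5) + (-0.5)·(-0.5)) / 5 = 37.5/5 = 7.5
  S = [[11.4667, -0.8],
 [-0.8, 7.5]].

Step 3 — invert S. det(S) = 11.4667·7.5 - (-0.8)² = 85.36.
  S^{-1} = (1/det) · [[d, -b], [-b, a]] = [[0.0879, 0.0094],
 [0.0094, 0.1343]].

Step 4 — quadratic form (x̄ - mu_0)^T · S^{-1} · (x̄ - mu_0):
  S^{-1} · (x̄ - mu_0) = (0.2987, -0.3015),
  (x̄ - mu_0)^T · [...] = (3.6667)·(0.2987) + (-2.5)·(-0.3015) = 1.849.

Step 5 — scale by n: T² = 6 · 1.849 = 11.0942.

T² ≈ 11.0942


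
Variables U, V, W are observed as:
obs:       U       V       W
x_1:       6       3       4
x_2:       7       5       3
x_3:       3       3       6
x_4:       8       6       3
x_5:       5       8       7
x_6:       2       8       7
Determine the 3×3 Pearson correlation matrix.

Step 1 — column means:
  mean(U) = (6 + 7 + 3 + 8 + 5 + 2) / 6 = 31/6 = 5.1667
  mean(V) = (3 + 5 + 3 + 6 + 8 + 8) / 6 = 33/6 = 5.5
  mean(W) = (4 + 3 + 6 + 3 + 7 + 7) / 6 = 30/6 = 5

Step 2 — sample variances and covariances s[i,j] = (1/(n-1)) · Σ_k (x_{k,i} - mean_i) · (x_{k,j} - mean_j), with n-1 = 5:
  s[U,U] = ((0.8333)·(0.8333) + (1.8333)·(1.8333) + (-2.1667)·(-2.1667) + (2.8333)·(2.8333) + (-0.1667)·(-0.1667) + (-3.1667)·(-3.1667)) / 5 = 26.8333/5 = 5.3667
  s[U,V] = ((0.8333)·(-2.5) + (1.8333)·(-0.5) + (-2.1667)·(-2.5) + (2.8333)·(0.5) + (-0.1667)·(2.5) + (-3.1667)·(2.5)) / 5 = -4.5/5 = -0.9
  s[U,W] = ((0.8333)·(-1) + (1.8333)·(-2) + (-2.1667)·(1) + (2.8333)·(-2) + (-0.1667)·(2) + (-3.1667)·(2)) / 5 = -19/5 = -3.8
  s[V,V] = ((-2.5)·(-2.5) + (-0.5)·(-0.5) + (-2.5)·(-2.5) + (0.5)·(0.5) + (2.5)·(2.5) + (2.5)·(2.5)) / 5 = 25.5/5 = 5.1
  s[V,W] = ((-2.5)·(-1) + (-0.5)·(-2) + (-2.5)·(1) + (0.5)·(-2) + (2.5)·(2) + (2.5)·(2)) / 5 = 10/5 = 2
  s[W,W] = ((-1)·(-1) + (-2)·(-2) + (1)·(1) + (-2)·(-2) + (2)·(2) + (2)·(2)) / 5 = 18/5 = 3.6
  Sample standard deviations s_i = √(s[i,i]):
  s(U) = √(5.3667) = 2.3166
  s(V) = √(5.1) = 2.2583
  s(W) = √(3.6) = 1.8974

Step 3 — r_{ij} = s_{ij} / (s_i · s_j):
  r[U,U] = 1 (diagonal).
  r[U,V] = -0.9 / (2.3166 · 2.2583) = -0.9 / 5.2316 = -0.172
  r[U,W] = -3.8 / (2.3166 · 1.8974) = -3.8 / 4.3955 = -0.8645
  r[V,V] = 1 (diagonal).
  r[V,W] = 2 / (2.2583 · 1.8974) = 2 / 4.2849 = 0.4668
  r[W,W] = 1 (diagonal).

R is symmetric with unit diagonal. Assembling:

R = [[1, -0.172, -0.8645],
 [-0.172, 1, 0.4668],
 [-0.8645, 0.4668, 1]]


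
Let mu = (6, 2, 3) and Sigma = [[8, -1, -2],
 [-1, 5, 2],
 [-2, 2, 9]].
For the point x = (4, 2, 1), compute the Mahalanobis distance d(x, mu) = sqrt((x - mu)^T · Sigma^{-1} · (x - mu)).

Step 1 — centre the observation: (x - mu) = (-2, 0, -2).

Step 2 — invert Sigma (cofactor / det for 3×3, or solve directly):
  Sigma^{-1} = [[0.1336, 0.0163, 0.0261],
 [0.0163, 0.2215, -0.0456],
 [0.0261, -0.0456, 0.127]].

Step 3 — form the quadratic (x - mu)^T · Sigma^{-1} · (x - mu):
  Sigma^{-1} · (x - mu) = (-0.3192, 0.0586, -0.3062).
  (x - mu)^T · [Sigma^{-1} · (x - mu)] = (-2)·(-0.3192) + (0)·(0.0586) + (-2)·(-0.3062) = 1.2508.

Step 4 — take square root: d = √(1.2508) ≈ 1.1184.

d(x, mu) = √(1.2508) ≈ 1.1184


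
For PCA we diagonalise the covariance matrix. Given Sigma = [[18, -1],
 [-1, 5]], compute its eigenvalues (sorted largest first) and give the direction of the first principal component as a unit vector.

Step 1 — characteristic polynomial of 2×2 Sigma:
  det(Sigma - λI) = λ² - trace · λ + det = 0.
  trace = 18 + 5 = 23, det = 18·5 - (-1)² = 89.
Step 2 — discriminant:
  Δ = trace² - 4·det = 529 - 356 = 173.
Step 3 — eigenvalues:
  λ = (trace ± √Δ)/2 = (23 ± 13.1529)/2,
  λ_1 = 18.0765,  λ_2 = 4.9235.

Step 4 — unit eigenvector for λ_1: solve (Sigma - λ_1 I)v = 0. First row:
  (18 - 18.0765)·v_x + (-1)·v_y = 0, i.e. (-0.0765)·v_x + (-1)·v_y = 0,
  so v ∝ (b, λ_1 - a) = (-1, 0.0765); multiply by -1 so the first entry is positive: u = (1, -0.0765).
  ||u|| = √((1)² + (-0.0765)²) = √(1.0058) ≈ 1.0029,
  v_1 = u/||u|| ≈ (0.9971, -0.0763) (||v_1|| = 1).

λ_1 = 18.0765,  λ_2 = 4.9235;  v_1 ≈ (0.9971, -0.0763)
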